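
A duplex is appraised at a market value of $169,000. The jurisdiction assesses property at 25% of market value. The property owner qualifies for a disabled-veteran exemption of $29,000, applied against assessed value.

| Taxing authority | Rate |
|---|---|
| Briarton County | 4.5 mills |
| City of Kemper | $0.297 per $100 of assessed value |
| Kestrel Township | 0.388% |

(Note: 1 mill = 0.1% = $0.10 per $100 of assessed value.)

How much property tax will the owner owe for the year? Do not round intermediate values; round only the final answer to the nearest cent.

Assessed value = $169,000 × 0.25 = $42,250
Taxable value = $42,250 − $29,000 = $13,250
Briarton County: $13,250 × 0.0045 = $59.625
City of Kemper: $13,250 × 0.00297 = $39.3525
Kestrel Township: $13,250 × 0.00388 = $51.41
Total = $150.3875

$150.39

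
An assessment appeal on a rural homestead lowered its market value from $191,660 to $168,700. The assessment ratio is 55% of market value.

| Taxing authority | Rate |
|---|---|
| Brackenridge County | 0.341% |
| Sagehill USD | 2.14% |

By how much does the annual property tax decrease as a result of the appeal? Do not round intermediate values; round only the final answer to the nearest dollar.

Old assessed value = $191,660 × 0.55 = $105,413
New assessed value = $168,700 × 0.55 = $92,785
Combined rate = 0.00341 + 0.0214 = 0.02481
Old tax = $105,413 × 0.02481 = $2,615.29653
New tax = $92,785 × 0.02481 = $2,301.99585
Reduction = $2,615.29653 − $2,301.99585 = $313.30068

$313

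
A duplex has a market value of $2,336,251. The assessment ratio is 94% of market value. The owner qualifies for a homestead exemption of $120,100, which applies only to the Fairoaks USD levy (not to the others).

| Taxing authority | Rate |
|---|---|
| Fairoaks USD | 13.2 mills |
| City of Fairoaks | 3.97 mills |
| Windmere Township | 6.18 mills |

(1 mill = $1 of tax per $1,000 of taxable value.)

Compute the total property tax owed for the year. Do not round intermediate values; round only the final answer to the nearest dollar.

Assessed value = $2,336,251 × 0.94 = $2,196,075.94
Fairoaks USD: ($2,196,075.94 − $120,100) × 0.0132 = $2,075,975.94 × 0.0132 = $27,402.882408
City of Fairoaks: $2,196,075.94 × 0.00397 = $8,718.4214818
Windmere Township: $2,196,075.94 × 0.00618 = $13,571.7493092
Total = $49,693.053199

$49,693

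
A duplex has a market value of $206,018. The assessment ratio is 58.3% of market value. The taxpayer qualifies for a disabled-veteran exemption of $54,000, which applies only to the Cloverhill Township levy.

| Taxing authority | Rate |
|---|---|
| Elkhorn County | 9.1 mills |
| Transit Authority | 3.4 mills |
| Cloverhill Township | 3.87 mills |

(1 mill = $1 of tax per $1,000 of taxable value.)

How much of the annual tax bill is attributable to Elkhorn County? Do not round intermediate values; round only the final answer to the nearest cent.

$1,092.99

Assessed value = $206,018 × 0.583 = $120,108.494
Elkhorn County taxable value = $120,108.494 (exemption does not apply)
Elkhorn County levy = $120,108.494 × 0.0091 = $1,092.9872954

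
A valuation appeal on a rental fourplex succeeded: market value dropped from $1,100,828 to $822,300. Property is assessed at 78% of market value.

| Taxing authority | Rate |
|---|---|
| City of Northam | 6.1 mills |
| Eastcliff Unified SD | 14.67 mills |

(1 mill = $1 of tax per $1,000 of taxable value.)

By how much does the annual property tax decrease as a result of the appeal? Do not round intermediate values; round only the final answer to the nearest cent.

Old assessed value = $1,100,828 × 0.78 = $858,645.84
New assessed value = $822,300 × 0.78 = $641,394
Combined rate = 0.0061 + 0.01467 = 0.02077
Old tax = $858,645.84 × 0.02077 = $17,834.0740968
New tax = $641,394 × 0.02077 = $13,321.75338
Reduction = $17,834.0740968 − $13,321.75338 = $4,512.3207168

$4,512.32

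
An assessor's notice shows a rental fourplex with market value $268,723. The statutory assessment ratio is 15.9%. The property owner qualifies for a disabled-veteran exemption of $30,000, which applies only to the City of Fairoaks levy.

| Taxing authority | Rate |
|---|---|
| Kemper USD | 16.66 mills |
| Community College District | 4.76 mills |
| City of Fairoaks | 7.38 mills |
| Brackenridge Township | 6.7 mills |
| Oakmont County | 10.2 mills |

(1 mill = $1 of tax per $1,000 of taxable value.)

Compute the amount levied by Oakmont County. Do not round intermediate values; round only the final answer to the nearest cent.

$435.81

Assessed value = $268,723 × 0.159 = $42,726.957
Oakmont County taxable value = $42,726.957 (exemption does not apply)
Oakmont County levy = $42,726.957 × 0.0102 = $435.8149614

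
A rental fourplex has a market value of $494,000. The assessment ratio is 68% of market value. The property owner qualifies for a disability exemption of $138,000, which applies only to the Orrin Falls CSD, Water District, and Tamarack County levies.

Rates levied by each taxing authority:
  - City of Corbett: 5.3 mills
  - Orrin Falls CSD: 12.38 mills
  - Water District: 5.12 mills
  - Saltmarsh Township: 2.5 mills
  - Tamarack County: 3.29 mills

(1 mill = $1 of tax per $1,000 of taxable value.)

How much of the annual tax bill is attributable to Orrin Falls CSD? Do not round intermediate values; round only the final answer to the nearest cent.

Assessed value = $494,000 × 0.68 = $335,920
Orrin Falls CSD taxable value = $335,920 − $138,000 = $197,920
Orrin Falls CSD levy = $197,920 × 0.01238 = $2,450.2496

$2,450.25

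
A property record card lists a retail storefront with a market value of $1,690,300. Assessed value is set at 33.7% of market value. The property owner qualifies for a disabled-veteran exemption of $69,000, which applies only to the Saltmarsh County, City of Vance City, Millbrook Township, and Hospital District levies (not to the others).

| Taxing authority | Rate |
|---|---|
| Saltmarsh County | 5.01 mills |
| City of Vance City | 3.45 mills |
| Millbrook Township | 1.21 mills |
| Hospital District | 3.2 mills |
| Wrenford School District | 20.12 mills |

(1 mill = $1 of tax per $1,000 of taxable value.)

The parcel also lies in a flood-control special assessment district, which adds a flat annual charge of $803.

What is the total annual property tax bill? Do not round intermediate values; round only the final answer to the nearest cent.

$18,707.10

Assessed value = $1,690,300 × 0.337 = $569,631.1
Saltmarsh County: ($569,631.1 − $69,000) × 0.00501 = $500,631.1 × 0.00501 = $2,508.161811
City of Vance City: ($569,631.1 − $69,000) × 0.00345 = $500,631.1 × 0.00345 = $1,727.177295
Millbrook Township: ($569,631.1 − $69,000) × 0.00121 = $500,631.1 × 0.00121 = $605.763631
Hospital District: ($569,631.1 − $69,000) × 0.0032 = $500,631.1 × 0.0032 = $1,602.01952
Wrenford School District: $569,631.1 × 0.02012 = $11,460.977732
Levies subtotal = $17,904.099989
Total = $17,904.099989 + $803 = $18,707.099989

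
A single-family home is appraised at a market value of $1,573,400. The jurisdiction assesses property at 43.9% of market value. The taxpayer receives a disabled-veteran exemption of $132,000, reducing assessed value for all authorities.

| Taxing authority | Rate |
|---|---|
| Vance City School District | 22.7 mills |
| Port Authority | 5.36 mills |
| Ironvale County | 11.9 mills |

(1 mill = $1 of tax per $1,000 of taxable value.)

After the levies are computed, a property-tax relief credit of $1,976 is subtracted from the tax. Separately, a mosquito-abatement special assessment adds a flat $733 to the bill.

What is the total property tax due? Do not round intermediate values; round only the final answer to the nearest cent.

$21,083.56

Assessed value = $1,573,400 × 0.439 = $690,722.6
Taxable value = $690,722.6 − $132,000 = $558,722.6
Vance City School District: $558,722.6 × 0.0227 = $12,683.00302
Port Authority: $558,722.6 × 0.00536 = $2,994.753136
Ironvale County: $558,722.6 × 0.0119 = $6,648.79894
Levies subtotal = $22,326.555096
After credit = $22,326.555096 − $1,976 = $20,350.555096
Total = $20,350.555096 + $733 = $21,083.555096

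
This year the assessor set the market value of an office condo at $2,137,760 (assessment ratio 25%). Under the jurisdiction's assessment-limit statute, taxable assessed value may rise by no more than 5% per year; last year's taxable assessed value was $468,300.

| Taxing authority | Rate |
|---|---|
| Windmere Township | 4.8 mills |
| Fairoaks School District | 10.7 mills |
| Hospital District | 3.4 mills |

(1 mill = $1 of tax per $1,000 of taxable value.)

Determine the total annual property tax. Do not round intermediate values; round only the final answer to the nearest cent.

Uncapped assessed value = $2,137,760 × 0.25 = $534,440
Cap limit = $468,300 × 1.05 = $491,715
Taxable assessed value = min($534,440, $491,715) = $491,715 (cap binds)
Windmere Township: $491,715 × 0.0048 = $2,360.232
Fairoaks School District: $491,715 × 0.0107 = $5,261.3505
Hospital District: $491,715 × 0.0034 = $1,671.831
Total = $9,293.4135

$9,293.41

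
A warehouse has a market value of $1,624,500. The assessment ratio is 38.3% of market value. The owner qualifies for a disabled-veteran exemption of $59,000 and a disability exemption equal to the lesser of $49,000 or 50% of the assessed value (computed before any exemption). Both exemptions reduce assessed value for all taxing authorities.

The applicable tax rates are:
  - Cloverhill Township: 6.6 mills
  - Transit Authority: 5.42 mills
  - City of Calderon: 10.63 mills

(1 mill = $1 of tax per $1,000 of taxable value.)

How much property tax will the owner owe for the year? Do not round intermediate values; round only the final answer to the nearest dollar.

$11,646

Assessed value = $1,624,500 × 0.383 = $622,183.5
Disability exemption = min($49,000, 50% × $622,183.5) = min($49,000, $311,091.75) = $49,000 (dollar cap binds)
Taxable value = $622,183.5 − $59,000 − $49,000 = $514,183.5
Cloverhill Township: $514,183.5 × 0.0066 = $3,393.6111
Transit Authority: $514,183.5 × 0.00542 = $2,786.87457
City of Calderon: $514,183.5 × 0.01063 = $5,465.770605
Total = $11,646.256275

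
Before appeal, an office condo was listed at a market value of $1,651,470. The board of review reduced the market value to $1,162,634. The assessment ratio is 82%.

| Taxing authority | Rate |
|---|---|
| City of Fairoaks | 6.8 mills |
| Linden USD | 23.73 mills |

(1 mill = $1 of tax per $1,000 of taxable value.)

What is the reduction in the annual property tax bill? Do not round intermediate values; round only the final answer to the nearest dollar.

Old assessed value = $1,651,470 × 0.82 = $1,354,205.4
New assessed value = $1,162,634 × 0.82 = $953,359.88
Combined rate = 0.0068 + 0.02373 = 0.03053
Old tax = $1,354,205.4 × 0.03053 = $41,343.890862
New tax = $953,359.88 × 0.03053 = $29,106.0771364
Reduction = $41,343.890862 − $29,106.0771364 = $12,237.8137256

$12,238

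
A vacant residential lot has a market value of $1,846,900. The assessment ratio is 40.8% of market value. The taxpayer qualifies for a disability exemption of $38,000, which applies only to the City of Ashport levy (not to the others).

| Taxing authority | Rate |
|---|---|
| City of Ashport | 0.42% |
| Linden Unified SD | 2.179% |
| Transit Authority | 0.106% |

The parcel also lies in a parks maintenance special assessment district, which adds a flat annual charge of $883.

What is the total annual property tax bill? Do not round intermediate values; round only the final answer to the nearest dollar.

$21,107

Assessed value = $1,846,900 × 0.408 = $753,535.2
City of Ashport: ($753,535.2 − $38,000) × 0.0042 = $715,535.2 × 0.0042 = $3,005.24784
Linden Unified SD: $753,535.2 × 0.02179 = $16,419.532008
Transit Authority: $753,535.2 × 0.00106 = $798.747312
Levies subtotal = $20,223.52716
Total = $20,223.52716 + $883 = $21,106.52716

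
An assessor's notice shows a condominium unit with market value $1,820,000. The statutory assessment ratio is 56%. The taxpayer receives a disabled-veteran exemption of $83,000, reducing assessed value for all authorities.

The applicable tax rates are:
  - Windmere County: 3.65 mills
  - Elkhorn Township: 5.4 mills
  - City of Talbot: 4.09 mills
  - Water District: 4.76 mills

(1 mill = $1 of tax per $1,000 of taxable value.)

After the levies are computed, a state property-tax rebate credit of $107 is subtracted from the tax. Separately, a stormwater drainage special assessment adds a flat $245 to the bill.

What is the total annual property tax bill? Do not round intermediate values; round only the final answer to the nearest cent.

$16,895.98

Assessed value = $1,820,000 × 0.56 = $1,019,200
Taxable value = $1,019,200 − $83,000 = $936,200
Windmere County: $936,200 × 0.00365 = $3,417.13
Elkhorn Township: $936,200 × 0.0054 = $5,055.48
City of Talbot: $936,200 × 0.00409 = $3,829.058
Water District: $936,200 × 0.00476 = $4,456.312
Levies subtotal = $16,757.98
After credit = $16,757.98 − $107 = $16,650.98
Total = $16,650.98 + $245 = $16,895.98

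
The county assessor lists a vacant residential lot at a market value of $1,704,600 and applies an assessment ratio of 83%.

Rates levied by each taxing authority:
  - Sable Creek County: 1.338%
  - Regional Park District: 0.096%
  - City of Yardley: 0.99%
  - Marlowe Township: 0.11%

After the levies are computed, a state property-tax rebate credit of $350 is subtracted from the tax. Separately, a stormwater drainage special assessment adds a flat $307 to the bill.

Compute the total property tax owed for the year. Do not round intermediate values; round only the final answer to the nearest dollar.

$35,808

Assessed value = $1,704,600 × 0.83 = $1,414,818
Sable Creek County: $1,414,818 × 0.01338 = $18,930.26484
Regional Park District: $1,414,818 × 0.00096 = $1,358.22528
City of Yardley: $1,414,818 × 0.0099 = $14,006.6982
Marlowe Township: $1,414,818 × 0.0011 = $1,556.2998
Levies subtotal = $35,851.48812
After credit = $35,851.48812 − $350 = $35,501.48812
Total = $35,501.48812 + $307 = $35,808.48812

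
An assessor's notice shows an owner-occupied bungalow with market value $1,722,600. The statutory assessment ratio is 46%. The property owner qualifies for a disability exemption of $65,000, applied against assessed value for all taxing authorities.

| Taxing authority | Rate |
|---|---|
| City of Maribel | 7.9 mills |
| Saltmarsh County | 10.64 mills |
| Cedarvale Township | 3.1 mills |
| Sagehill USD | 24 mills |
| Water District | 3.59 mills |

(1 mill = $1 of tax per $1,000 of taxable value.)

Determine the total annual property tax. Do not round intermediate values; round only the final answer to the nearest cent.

$35,809.71

Assessed value = $1,722,600 × 0.46 = $792,396
Taxable value = $792,396 − $65,000 = $727,396
City of Maribel: $727,396 × 0.0079 = $5,746.4284
Saltmarsh County: $727,396 × 0.01064 = $7,739.49344
Cedarvale Township: $727,396 × 0.0031 = $2,254.9276
Sagehill USD: $727,396 × 0.024 = $17,457.504
Water District: $727,396 × 0.00359 = $2,611.35164
Total = $5,746.4284 + $7,739.49344 + $2,254.9276 + $17,457.504 + $2,611.35164 = $35,809.70508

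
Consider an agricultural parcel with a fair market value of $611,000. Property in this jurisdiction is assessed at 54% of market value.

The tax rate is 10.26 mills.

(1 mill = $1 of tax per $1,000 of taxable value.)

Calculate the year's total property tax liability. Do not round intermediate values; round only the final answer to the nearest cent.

Assessed value = $611,000 × 0.54 = $329,940
Tax = $329,940 × 0.01026 = $3,385.1844

$3,385.18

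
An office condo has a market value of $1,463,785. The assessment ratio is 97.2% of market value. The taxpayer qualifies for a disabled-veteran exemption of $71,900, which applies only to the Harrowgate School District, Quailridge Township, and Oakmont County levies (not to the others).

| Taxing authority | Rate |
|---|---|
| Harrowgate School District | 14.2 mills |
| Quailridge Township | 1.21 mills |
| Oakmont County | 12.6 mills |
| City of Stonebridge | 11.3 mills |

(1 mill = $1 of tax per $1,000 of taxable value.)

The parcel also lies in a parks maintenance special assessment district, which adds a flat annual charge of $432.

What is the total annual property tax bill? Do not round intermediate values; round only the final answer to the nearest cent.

Assessed value = $1,463,785 × 0.972 = $1,422,799.02
Harrowgate School District: ($1,422,799.02 − $71,900) × 0.0142 = $1,350,899.02 × 0.0142 = $19,182.766084
Quailridge Township: ($1,422,799.02 − $71,900) × 0.00121 = $1,350,899.02 × 0.00121 = $1,634.5878142
Oakmont County: ($1,422,799.02 − $71,900) × 0.0126 = $1,350,899.02 × 0.0126 = $17,021.327652
City of Stonebridge: $1,422,799.02 × 0.0113 = $16,077.628926
Levies subtotal = $53,916.3104762
Total = $53,916.3104762 + $432 = $54,348.3104762

$54,348.31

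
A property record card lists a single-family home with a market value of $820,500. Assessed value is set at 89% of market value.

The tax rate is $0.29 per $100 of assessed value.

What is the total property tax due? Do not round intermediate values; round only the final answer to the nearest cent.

$2,117.71

Assessed value = $820,500 × 0.89 = $730,245
Tax = $730,245 × 0.0029 = $2,117.7105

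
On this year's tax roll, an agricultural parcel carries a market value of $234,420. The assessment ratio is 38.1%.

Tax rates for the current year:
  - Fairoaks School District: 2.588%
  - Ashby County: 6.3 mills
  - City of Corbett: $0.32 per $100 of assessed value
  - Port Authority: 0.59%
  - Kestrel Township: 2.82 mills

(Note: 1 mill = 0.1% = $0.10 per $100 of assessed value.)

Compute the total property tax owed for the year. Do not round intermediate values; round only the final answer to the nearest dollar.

$3,939

Assessed value = $234,420 × 0.381 = $89,314.02
Fairoaks School District: $89,314.02 × 0.02588 = $2,311.4468376
Ashby County: $89,314.02 × 0.0063 = $562.678326
City of Corbett: $89,314.02 × 0.0032 = $285.804864
Port Authority: $89,314.02 × 0.0059 = $526.952718
Kestrel Township: $89,314.02 × 0.00282 = $251.8655364
Total = $3,938.748282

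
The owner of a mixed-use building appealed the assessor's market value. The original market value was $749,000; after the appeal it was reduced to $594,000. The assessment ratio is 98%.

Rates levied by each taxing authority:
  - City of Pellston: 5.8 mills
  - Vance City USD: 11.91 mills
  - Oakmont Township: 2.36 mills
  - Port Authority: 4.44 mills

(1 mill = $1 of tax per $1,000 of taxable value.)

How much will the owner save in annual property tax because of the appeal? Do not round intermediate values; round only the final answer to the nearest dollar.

Old assessed value = $749,000 × 0.98 = $734,020
New assessed value = $594,000 × 0.98 = $582,120
Combined rate = 0.0058 + 0.01191 + 0.00236 + 0.00444 = 0.02451
Old tax = $734,020 × 0.02451 = $17,990.8302
New tax = $582,120 × 0.02451 = $14,267.7612
Reduction = $17,990.8302 − $14,267.7612 = $3,723.069

$3,723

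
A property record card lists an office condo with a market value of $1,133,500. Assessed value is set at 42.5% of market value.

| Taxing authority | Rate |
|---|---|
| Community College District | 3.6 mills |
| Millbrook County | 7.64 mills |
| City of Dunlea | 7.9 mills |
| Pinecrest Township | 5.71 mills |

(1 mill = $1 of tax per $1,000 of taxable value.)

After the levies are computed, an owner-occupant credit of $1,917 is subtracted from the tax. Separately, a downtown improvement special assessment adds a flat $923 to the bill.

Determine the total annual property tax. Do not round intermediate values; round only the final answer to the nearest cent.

Assessed value = $1,133,500 × 0.425 = $481,737.5
Community College District: $481,737.5 × 0.0036 = $1,734.255
Millbrook County: $481,737.5 × 0.00764 = $3,680.4745
City of Dunlea: $481,737.5 × 0.0079 = $3,805.72625
Pinecrest Township: $481,737.5 × 0.00571 = $2,750.721125
Levies subtotal = $11,971.176875
After credit = $11,971.176875 − $1,917 = $10,054.176875
Total = $10,054.176875 + $923 = $10,977.176875

$10,977.18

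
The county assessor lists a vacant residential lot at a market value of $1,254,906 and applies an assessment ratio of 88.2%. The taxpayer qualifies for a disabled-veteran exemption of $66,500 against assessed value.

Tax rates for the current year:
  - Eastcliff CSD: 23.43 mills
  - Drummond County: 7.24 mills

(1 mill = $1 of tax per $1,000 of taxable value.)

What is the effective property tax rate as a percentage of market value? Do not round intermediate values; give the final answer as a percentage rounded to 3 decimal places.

2.543%

Assessed value = $1,254,906 × 0.882 = $1,106,827.092
Taxable value = $1,106,827.092 − $66,500 = $1,040,327.092
Eastcliff CSD: $1,040,327.092 × 0.02343 = $24,374.86376556
Drummond County: $1,040,327.092 × 0.00724 = $7,531.96814608
Total tax = $31,906.83191164
Effective rate = $31,906.83191164 ÷ $1,254,906 = 2.543% of market value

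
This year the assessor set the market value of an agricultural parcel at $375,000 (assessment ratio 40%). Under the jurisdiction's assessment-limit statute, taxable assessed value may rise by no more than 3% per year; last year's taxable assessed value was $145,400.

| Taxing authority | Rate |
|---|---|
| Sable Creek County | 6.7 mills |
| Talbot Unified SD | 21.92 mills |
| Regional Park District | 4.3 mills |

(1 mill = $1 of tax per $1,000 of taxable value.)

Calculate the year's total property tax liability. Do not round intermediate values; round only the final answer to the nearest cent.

$4,930.17

Uncapped assessed value = $375,000 × 0.4 = $150,000
Cap limit = $145,400 × 1.03 = $149,762
Taxable assessed value = min($150,000, $149,762) = $149,762 (cap binds)
Sable Creek County: $149,762 × 0.0067 = $1,003.4054
Talbot Unified SD: $149,762 × 0.02192 = $3,282.78304
Regional Park District: $149,762 × 0.0043 = $643.9766
Total = $4,930.16504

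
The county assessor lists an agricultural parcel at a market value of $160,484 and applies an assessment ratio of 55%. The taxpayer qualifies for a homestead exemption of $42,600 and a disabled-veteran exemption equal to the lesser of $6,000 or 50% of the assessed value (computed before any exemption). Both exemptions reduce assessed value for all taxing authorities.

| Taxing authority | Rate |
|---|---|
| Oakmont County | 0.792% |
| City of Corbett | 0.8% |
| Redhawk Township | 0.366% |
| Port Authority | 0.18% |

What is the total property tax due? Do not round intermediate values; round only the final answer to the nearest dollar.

$848

Assessed value = $160,484 × 0.55 = $88,266.2
Disabled-veteran exemption = min($6,000, 50% × $88,266.2) = min($6,000, $44,133.1) = $6,000 (dollar cap binds)
Taxable value = $88,266.2 − $42,600 − $6,000 = $39,666.2
Oakmont County: $39,666.2 × 0.00792 = $314.156304
City of Corbett: $39,666.2 × 0.008 = $317.3296
Redhawk Township: $39,666.2 × 0.00366 = $145.178292
Port Authority: $39,666.2 × 0.0018 = $71.39916
Total = $848.063356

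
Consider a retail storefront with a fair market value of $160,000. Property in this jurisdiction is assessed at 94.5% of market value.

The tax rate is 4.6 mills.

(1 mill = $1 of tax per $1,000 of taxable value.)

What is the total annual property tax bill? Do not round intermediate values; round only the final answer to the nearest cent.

$695.52

Assessed value = $160,000 × 0.945 = $151,200
Tax = $151,200 × 0.0046 = $695.52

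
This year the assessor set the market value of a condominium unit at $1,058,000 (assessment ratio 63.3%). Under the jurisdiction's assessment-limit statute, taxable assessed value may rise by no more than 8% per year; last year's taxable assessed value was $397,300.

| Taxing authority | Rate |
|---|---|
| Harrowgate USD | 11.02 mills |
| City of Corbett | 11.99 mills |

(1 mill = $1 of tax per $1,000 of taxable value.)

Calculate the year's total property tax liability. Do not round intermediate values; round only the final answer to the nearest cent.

Uncapped assessed value = $1,058,000 × 0.633 = $669,714
Cap limit = $397,300 × 1.08 = $429,084
Taxable assessed value = min($669,714, $429,084) = $429,084 (cap binds)
Harrowgate USD: $429,084 × 0.01102 = $4,728.50568
City of Corbett: $429,084 × 0.01199 = $5,144.71716
Total = $9,873.22284

$9,873.22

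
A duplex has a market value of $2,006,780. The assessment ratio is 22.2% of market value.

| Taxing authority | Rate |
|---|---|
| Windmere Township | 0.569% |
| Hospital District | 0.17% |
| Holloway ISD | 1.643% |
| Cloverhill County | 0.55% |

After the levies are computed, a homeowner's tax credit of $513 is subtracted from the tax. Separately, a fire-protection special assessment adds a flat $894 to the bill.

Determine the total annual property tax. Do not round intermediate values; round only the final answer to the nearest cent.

$13,443.21

Assessed value = $2,006,780 × 0.222 = $445,505.16
Windmere Township: $445,505.16 × 0.00569 = $2,534.9243604
Hospital District: $445,505.16 × 0.0017 = $757.358772
Holloway ISD: $445,505.16 × 0.01643 = $7,319.6497788
Cloverhill County: $445,505.16 × 0.0055 = $2,450.27838
Levies subtotal = $13,062.2112912
After credit = $13,062.2112912 − $513 = $12,549.2112912
Total = $12,549.2112912 + $894 = $13,443.2112912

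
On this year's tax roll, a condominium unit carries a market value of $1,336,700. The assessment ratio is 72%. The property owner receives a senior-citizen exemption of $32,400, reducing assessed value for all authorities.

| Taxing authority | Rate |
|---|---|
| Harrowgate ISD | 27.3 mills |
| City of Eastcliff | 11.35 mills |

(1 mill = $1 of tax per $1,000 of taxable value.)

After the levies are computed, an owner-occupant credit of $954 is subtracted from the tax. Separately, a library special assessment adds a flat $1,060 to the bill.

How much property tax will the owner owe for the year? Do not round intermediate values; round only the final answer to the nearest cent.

$36,051.43

Assessed value = $1,336,700 × 0.72 = $962,424
Taxable value = $962,424 − $32,400 = $930,024
Harrowgate ISD: $930,024 × 0.0273 = $25,389.6552
City of Eastcliff: $930,024 × 0.01135 = $10,555.7724
Levies subtotal = $35,945.4276
After credit = $35,945.4276 − $954 = $34,991.4276
Total = $34,991.4276 + $1,060 = $36,051.4276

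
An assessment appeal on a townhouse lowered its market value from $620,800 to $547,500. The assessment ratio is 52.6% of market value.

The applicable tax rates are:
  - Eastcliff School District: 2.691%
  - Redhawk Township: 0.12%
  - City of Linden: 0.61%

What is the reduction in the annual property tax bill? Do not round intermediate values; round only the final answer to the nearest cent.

Old assessed value = $620,800 × 0.526 = $326,540.8
New assessed value = $547,500 × 0.526 = $287,985
Combined rate = 0.02691 + 0.0012 + 0.0061 = 0.03421
Old tax = $326,540.8 × 0.03421 = $11,170.960768
New tax = $287,985 × 0.03421 = $9,851.96685
Reduction = $11,170.960768 − $9,851.96685 = $1,318.993918

$1,318.99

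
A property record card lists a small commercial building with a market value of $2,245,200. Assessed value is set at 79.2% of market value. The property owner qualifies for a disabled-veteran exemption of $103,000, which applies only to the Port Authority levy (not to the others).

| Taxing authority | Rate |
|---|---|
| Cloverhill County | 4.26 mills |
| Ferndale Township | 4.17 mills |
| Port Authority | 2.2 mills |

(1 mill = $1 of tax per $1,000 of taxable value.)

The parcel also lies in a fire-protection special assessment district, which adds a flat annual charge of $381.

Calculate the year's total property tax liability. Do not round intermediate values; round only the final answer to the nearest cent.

Assessed value = $2,245,200 × 0.792 = $1,778,198.4
Cloverhill County: $1,778,198.4 × 0.00426 = $7,575.125184
Ferndale Township: $1,778,198.4 × 0.00417 = $7,415.087328
Port Authority: ($1,778,198.4 − $103,000) × 0.0022 = $1,675,198.4 × 0.0022 = $3,685.43648
Levies subtotal = $18,675.648992
Total = $18,675.648992 + $381 = $19,056.648992

$19,056.65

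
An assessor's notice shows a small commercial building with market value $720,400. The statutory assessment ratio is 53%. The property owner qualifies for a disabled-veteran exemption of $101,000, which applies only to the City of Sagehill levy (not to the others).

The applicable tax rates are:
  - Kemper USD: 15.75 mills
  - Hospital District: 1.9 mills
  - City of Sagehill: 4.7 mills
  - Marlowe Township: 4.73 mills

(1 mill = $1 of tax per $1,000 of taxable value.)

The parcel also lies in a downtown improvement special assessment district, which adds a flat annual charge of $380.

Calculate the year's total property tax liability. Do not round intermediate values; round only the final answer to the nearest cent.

$10,244.77

Assessed value = $720,400 × 0.53 = $381,812
Kemper USD: $381,812 × 0.01575 = $6,013.539
Hospital District: $381,812 × 0.0019 = $725.4428
City of Sagehill: ($381,812 − $101,000) × 0.0047 = $280,812 × 0.0047 = $1,319.8164
Marlowe Township: $381,812 × 0.00473 = $1,805.97076
Levies subtotal = $9,864.76896
Total = $9,864.76896 + $380 = $10,244.76896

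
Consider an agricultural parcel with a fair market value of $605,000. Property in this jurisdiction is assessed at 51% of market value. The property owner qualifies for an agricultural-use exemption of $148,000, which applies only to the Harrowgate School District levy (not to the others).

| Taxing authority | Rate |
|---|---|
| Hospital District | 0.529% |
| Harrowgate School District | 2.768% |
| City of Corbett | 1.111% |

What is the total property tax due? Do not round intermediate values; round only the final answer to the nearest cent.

Assessed value = $605,000 × 0.51 = $308,550
Hospital District: $308,550 × 0.00529 = $1,632.2295
Harrowgate School District: ($308,550 − $148,000) × 0.02768 = $160,550 × 0.02768 = $4,444.024
City of Corbett: $308,550 × 0.01111 = $3,427.9905
Total = $9,504.244

$9,504.24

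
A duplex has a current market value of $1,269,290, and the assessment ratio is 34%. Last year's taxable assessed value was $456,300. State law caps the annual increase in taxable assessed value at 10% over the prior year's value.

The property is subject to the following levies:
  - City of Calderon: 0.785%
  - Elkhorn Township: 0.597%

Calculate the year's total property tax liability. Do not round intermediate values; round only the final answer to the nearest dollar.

Uncapped assessed value = $1,269,290 × 0.34 = $431,558.6
Cap limit = $456,300 × 1.1 = $501,930
Taxable assessed value = min($431,558.6, $501,930) = $431,558.6 (cap does not bind)
City of Calderon: $431,558.6 × 0.00785 = $3,387.73501
Elkhorn Township: $431,558.6 × 0.00597 = $2,576.404842
Total = $5,964.139852

$5,964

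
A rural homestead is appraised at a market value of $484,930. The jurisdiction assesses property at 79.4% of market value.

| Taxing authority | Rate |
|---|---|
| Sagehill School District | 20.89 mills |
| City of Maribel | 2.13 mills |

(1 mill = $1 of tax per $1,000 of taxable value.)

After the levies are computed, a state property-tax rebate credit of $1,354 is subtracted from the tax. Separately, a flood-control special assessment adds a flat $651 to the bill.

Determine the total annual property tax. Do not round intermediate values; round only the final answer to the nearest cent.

Assessed value = $484,930 × 0.794 = $385,034.42
Sagehill School District: $385,034.42 × 0.02089 = $8,043.3690338
City of Maribel: $385,034.42 × 0.00213 = $820.1233146
Levies subtotal = $8,863.4923484
After credit = $8,863.4923484 − $1,354 = $7,509.4923484
Total = $7,509.4923484 + $651 = $8,160.4923484

$8,160.49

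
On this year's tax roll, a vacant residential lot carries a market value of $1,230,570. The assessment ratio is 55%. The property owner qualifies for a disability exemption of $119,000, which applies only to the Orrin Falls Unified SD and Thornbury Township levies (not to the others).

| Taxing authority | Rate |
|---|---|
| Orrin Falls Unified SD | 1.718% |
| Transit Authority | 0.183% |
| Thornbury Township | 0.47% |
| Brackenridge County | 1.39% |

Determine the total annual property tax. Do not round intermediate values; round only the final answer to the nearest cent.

$22,851.24

Assessed value = $1,230,570 × 0.55 = $676,813.5
Orrin Falls Unified SD: ($676,813.5 − $119,000) × 0.01718 = $557,813.5 × 0.01718 = $9,583.23593
Transit Authority: $676,813.5 × 0.00183 = $1,238.568705
Thornbury Township: ($676,813.5 − $119,000) × 0.0047 = $557,813.5 × 0.0047 = $2,621.72345
Brackenridge County: $676,813.5 × 0.0139 = $9,407.70765
Total = $22,851.235735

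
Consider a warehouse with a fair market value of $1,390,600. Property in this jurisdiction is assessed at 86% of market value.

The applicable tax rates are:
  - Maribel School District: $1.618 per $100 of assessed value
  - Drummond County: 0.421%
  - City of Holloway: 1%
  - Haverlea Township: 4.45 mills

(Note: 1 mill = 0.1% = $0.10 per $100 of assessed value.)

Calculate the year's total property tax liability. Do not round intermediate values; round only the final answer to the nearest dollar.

Assessed value = $1,390,600 × 0.86 = $1,195,916
Maribel School District: $1,195,916 × 0.01618 = $19,349.92088
Drummond County: $1,195,916 × 0.00421 = $5,034.80636
City of Holloway: $1,195,916 × 0.01 = $11,959.16
Haverlea Township: $1,195,916 × 0.00445 = $5,321.8262
Total = $41,665.71344

$41,666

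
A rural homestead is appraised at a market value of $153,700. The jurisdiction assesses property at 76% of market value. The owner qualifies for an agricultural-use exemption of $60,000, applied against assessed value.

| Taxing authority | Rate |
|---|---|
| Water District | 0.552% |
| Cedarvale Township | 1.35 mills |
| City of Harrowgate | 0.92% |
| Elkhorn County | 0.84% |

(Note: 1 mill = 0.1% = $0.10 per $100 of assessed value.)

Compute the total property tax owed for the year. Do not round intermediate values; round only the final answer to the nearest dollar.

Assessed value = $153,700 × 0.76 = $116,812
Taxable value = $116,812 − $60,000 = $56,812
Water District: $56,812 × 0.00552 = $313.60224
Cedarvale Township: $56,812 × 0.00135 = $76.6962
City of Harrowgate: $56,812 × 0.0092 = $522.6704
Elkhorn County: $56,812 × 0.0084 = $477.2208
Total = $1,390.18964

$1,390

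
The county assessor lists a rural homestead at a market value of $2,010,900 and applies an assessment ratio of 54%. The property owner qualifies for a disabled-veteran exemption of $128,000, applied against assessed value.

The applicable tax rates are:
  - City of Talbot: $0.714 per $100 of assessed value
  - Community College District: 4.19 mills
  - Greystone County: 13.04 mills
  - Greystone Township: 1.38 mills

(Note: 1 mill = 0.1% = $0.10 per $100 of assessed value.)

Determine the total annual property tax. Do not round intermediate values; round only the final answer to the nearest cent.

Assessed value = $2,010,900 × 0.54 = $1,085,886
Taxable value = $1,085,886 − $128,000 = $957,886
City of Talbot: $957,886 × 0.00714 = $6,839.30604
Community College District: $957,886 × 0.00419 = $4,013.54234
Greystone County: $957,886 × 0.01304 = $12,490.83344
Greystone Township: $957,886 × 0.00138 = $1,321.88268
Total = $24,665.5645

$24,665.56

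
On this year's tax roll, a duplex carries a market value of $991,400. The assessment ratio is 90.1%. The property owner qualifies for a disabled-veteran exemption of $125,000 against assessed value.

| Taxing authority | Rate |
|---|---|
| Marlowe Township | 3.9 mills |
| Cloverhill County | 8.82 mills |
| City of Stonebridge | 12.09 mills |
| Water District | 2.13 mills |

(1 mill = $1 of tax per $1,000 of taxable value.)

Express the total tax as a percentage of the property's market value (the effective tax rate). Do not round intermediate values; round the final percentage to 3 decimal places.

2.088%

Assessed value = $991,400 × 0.901 = $893,251.4
Taxable value = $893,251.4 − $125,000 = $768,251.4
Marlowe Township: $768,251.4 × 0.0039 = $2,996.18046
Cloverhill County: $768,251.4 × 0.00882 = $6,775.977348
City of Stonebridge: $768,251.4 × 0.01209 = $9,288.159426
Water District: $768,251.4 × 0.00213 = $1,636.375482
Total tax = $20,696.692716
Effective rate = $20,696.692716 ÷ $991,400 = 2.088% of market value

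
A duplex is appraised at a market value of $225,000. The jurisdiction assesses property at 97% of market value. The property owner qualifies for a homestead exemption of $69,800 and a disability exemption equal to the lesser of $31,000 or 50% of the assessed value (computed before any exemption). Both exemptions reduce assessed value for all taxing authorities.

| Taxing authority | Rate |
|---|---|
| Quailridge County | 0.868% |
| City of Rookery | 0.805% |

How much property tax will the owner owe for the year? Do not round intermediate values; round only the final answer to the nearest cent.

$1,964.94

Assessed value = $225,000 × 0.97 = $218,250
Disability exemption = min($31,000, 50% × $218,250) = min($31,000, $109,125) = $31,000 (dollar cap binds)
Taxable value = $218,250 − $69,800 − $31,000 = $117,450
Quailridge County: $117,450 × 0.00868 = $1,019.466
City of Rookery: $117,450 × 0.00805 = $945.4725
Total = $1,964.9385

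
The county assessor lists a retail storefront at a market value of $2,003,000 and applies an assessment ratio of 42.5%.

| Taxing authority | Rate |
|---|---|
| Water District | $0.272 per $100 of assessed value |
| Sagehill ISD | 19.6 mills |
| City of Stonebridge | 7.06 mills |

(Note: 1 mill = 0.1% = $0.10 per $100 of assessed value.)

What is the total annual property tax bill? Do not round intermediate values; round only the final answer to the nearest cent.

$25,010.46

Assessed value = $2,003,000 × 0.425 = $851,275
Water District: $851,275 × 0.00272 = $2,315.468
Sagehill ISD: $851,275 × 0.0196 = $16,684.99
City of Stonebridge: $851,275 × 0.00706 = $6,010.0015
Total = $25,010.4595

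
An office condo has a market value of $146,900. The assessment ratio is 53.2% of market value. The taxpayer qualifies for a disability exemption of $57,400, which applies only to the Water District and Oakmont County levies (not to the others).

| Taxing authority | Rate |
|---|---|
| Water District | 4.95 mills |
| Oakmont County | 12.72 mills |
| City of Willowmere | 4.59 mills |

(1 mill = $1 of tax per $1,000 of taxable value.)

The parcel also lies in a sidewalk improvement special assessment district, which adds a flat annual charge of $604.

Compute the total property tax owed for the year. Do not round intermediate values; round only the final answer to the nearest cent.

$1,329.38

Assessed value = $146,900 × 0.532 = $78,150.8
Water District: ($78,150.8 − $57,400) × 0.00495 = $20,750.8 × 0.00495 = $102.71646
Oakmont County: ($78,150.8 − $57,400) × 0.01272 = $20,750.8 × 0.01272 = $263.950176
City of Willowmere: $78,150.8 × 0.00459 = $358.712172
Levies subtotal = $725.378808
Total = $725.378808 + $604 = $1,329.378808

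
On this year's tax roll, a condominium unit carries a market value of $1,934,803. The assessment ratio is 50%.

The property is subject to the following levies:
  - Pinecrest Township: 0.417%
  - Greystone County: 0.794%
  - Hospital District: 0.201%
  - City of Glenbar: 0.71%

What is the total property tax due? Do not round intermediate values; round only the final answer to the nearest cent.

Assessed value = $1,934,803 × 0.5 = $967,401.5
Pinecrest Township: $967,401.5 × 0.00417 = $4,034.064255
Greystone County: $967,401.5 × 0.00794 = $7,681.16791
Hospital District: $967,401.5 × 0.00201 = $1,944.477015
City of Glenbar: $967,401.5 × 0.0071 = $6,868.55065
Total = $4,034.064255 + $7,681.16791 + $1,944.477015 + $6,868.55065 = $20,528.25983

$20,528.26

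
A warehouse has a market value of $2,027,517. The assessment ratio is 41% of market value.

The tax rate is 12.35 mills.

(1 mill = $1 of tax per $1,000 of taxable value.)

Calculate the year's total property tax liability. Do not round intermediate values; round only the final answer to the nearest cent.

$10,266.33

Assessed value = $2,027,517 × 0.41 = $831,281.97
Tax = $831,281.97 × 0.01235 = $10,266.3323295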